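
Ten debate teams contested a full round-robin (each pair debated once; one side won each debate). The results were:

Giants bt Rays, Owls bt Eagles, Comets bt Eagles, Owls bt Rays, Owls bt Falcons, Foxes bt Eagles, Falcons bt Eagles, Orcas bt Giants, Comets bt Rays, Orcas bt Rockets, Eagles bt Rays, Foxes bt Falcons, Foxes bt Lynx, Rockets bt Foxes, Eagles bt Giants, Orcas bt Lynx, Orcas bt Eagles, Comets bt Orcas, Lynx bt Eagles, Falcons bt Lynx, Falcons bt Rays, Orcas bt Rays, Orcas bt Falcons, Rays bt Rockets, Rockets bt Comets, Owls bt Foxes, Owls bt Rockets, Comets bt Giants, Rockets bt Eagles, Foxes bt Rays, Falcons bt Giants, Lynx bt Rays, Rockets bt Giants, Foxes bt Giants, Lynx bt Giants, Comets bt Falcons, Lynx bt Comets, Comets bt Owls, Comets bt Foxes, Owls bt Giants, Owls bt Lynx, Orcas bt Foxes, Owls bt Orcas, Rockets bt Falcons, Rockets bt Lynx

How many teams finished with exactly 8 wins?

Win totals: Comets 7, Giants 1, Falcons 4, Lynx 4, Rays 1, Eagles 2, Foxes 5, Rockets 6, Orcas 7, Owls 8.
Exactly 8: Owls — 1 team.

1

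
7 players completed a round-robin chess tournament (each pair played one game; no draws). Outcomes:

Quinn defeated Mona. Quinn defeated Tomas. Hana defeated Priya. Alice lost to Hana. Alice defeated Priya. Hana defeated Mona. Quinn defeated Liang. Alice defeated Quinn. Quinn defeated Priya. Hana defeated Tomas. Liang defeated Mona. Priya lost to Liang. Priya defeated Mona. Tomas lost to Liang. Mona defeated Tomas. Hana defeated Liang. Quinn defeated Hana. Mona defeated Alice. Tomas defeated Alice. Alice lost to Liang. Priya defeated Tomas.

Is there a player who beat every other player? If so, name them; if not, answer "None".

None

Highest win total is Quinn with 5 (out of 6 possible).
Quinn lost to Alice, so no player went undefeated.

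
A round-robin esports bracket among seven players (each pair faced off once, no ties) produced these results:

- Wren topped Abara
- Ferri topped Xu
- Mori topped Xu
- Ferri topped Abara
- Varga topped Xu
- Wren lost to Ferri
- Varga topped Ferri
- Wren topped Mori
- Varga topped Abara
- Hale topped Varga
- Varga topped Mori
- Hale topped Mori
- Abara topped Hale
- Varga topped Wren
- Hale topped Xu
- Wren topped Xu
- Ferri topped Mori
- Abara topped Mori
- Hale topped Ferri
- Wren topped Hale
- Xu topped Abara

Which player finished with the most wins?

Varga

Win totals: Xu 1, Varga 5, Ferri 4, Mori 1, Wren 4, Abara 2, Hale 4.
Varga leads with 5 wins (next highest: 4).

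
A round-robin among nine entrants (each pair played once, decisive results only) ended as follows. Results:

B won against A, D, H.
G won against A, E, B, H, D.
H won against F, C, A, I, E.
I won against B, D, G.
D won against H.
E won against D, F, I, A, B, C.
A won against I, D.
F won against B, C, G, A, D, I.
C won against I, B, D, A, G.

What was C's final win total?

5

C's results: beat A, B, D, G, I; lost to E, F, H.
That is 5 wins.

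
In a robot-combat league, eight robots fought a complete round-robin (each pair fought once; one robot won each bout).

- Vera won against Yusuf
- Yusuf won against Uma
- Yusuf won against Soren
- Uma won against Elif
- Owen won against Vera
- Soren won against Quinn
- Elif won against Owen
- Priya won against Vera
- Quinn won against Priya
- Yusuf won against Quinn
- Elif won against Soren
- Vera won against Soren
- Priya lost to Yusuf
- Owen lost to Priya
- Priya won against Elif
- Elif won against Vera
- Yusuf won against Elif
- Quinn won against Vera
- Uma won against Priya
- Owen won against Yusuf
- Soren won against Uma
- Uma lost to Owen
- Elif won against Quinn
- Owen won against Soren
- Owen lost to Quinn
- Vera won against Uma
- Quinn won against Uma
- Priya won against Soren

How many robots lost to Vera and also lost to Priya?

1

Vera beat: Uma, Yusuf, Soren.
Priya beat: Owen, Elif, Vera, Soren.
Both beat: Soren — 1.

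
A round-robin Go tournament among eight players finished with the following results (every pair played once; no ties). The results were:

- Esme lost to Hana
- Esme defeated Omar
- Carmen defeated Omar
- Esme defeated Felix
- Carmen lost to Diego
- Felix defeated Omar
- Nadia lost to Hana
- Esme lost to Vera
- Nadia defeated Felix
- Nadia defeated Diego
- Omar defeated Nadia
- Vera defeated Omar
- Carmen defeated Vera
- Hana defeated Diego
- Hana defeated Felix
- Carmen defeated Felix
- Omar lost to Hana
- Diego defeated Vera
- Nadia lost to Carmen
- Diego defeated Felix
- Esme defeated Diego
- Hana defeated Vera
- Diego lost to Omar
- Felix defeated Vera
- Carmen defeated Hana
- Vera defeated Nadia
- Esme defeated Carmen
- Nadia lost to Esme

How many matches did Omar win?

Omar's results: beat Nadia, Diego; lost to Felix, Carmen, Vera, Hana, Esme.
That is 2 wins.

2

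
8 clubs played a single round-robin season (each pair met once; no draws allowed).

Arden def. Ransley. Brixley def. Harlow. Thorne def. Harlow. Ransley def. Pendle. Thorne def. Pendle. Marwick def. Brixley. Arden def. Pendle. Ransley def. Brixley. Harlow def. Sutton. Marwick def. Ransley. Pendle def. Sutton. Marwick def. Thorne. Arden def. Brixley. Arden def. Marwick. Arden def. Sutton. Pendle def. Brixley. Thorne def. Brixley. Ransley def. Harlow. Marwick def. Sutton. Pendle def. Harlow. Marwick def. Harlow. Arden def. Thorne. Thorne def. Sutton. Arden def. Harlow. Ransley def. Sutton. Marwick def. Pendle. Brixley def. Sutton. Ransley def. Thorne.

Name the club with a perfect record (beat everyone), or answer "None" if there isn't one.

Arden

Arden has 7 wins out of 7 opponents — a perfect record.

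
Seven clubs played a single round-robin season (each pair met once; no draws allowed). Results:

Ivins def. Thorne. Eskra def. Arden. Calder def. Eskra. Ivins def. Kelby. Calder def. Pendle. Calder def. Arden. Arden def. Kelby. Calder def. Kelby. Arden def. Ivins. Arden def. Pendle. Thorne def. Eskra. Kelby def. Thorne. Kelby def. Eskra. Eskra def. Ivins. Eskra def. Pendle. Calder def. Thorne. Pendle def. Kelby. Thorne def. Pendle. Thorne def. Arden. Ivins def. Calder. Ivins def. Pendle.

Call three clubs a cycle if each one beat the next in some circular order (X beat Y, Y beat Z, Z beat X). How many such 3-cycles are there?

9

Win totals: Eskra 3, Kelby 2, Thorne 3, Calder 5, Arden 3, Ivins 4, Pendle 1.
A club with w wins dominates both others in C(w,2) triples; summing gives 3 + 1 + 3 + 10 + 3 + 6 + 0 = 26 transitive triples.
Total triples C(7,3) = 35, so cyclic triples = 35 − 26 = 9.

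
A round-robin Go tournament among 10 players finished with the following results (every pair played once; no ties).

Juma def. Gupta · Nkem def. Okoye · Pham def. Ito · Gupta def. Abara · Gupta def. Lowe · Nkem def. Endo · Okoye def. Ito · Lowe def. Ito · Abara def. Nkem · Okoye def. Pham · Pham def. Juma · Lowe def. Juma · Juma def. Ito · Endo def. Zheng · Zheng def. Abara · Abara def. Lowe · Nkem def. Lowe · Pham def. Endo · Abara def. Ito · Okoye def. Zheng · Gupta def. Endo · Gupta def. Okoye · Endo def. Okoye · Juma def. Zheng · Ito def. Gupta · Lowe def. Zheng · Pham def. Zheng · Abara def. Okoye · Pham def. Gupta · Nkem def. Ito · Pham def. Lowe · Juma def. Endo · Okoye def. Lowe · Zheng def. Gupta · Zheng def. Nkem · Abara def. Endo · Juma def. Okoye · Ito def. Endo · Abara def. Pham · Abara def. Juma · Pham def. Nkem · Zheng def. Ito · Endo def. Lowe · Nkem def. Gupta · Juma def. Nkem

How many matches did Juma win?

6

Juma's results: beat Okoye, Ito, Zheng, Endo, Nkem, Gupta; lost to Lowe, Pham, Abara.
That is 6 wins.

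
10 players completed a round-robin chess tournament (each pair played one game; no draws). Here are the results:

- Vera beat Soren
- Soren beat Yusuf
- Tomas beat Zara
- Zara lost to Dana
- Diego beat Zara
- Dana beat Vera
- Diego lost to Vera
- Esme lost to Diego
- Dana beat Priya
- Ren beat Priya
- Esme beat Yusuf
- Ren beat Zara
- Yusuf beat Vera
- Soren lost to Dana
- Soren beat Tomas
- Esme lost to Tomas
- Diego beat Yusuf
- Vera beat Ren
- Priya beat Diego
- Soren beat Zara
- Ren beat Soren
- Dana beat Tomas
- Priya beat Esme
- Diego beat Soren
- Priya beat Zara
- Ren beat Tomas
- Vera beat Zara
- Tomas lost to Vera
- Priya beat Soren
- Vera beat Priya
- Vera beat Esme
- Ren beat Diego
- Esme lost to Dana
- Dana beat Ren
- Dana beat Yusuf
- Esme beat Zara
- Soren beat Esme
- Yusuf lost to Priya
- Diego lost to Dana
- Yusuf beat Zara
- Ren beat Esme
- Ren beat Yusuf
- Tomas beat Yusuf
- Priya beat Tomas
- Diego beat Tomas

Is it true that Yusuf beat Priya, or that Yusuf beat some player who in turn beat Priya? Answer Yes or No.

Yusuf did not beat Priya directly.
Yusuf beat Vera, Zara. Of those, Vera beat Priya.

Yes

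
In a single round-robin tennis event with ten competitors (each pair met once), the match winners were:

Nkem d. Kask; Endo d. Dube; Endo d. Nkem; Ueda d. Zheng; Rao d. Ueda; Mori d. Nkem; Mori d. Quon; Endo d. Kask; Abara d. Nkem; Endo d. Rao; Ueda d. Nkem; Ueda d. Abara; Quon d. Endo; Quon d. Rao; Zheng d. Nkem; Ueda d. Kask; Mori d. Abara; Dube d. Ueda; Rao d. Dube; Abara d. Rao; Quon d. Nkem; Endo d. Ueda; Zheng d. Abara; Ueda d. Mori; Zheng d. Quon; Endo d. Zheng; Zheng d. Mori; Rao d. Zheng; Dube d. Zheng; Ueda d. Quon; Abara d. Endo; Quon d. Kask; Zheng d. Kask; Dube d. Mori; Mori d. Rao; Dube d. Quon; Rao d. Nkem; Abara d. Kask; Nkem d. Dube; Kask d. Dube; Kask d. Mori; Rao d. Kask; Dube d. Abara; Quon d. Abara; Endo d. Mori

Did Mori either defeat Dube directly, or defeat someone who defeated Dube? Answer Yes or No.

Mori did not beat Dube directly.
Mori beat Nkem, Abara, Quon, Rao. Of those, Nkem beat Dube.

Yes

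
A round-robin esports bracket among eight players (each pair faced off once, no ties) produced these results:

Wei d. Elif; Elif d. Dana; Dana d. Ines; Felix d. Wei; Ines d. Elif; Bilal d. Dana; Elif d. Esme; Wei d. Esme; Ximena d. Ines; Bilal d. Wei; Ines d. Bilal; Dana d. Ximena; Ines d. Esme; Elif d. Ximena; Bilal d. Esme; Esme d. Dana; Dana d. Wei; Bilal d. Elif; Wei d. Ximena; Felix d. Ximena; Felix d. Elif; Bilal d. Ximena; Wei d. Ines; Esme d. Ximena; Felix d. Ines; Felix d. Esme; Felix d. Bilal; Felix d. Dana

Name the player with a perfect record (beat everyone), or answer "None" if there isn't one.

Felix

Felix has 7 wins out of 7 opponents — a perfect record.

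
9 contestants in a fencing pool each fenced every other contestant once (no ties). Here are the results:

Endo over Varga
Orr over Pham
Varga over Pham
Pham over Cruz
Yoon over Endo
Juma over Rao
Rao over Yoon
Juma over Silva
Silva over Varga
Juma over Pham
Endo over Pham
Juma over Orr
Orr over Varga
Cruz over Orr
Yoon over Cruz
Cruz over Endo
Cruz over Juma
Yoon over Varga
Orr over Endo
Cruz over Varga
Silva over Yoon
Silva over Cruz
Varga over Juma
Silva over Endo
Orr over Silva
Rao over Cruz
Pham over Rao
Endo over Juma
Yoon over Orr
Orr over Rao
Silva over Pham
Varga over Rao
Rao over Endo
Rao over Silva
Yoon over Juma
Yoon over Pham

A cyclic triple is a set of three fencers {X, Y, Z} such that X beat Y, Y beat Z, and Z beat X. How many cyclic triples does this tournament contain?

24

Win totals: Orr 5, Yoon 6, Varga 3, Endo 3, Cruz 4, Silva 5, Juma 4, Rao 4, Pham 2.
A fencer with w wins dominates both others in C(w,2) triples; summing gives 10 + 15 + 3 + 3 + 6 + 10 + 6 + 6 + 1 = 60 transitive triples.
Total triples C(9,3) = 84, so cyclic triples = 84 − 60 = 24.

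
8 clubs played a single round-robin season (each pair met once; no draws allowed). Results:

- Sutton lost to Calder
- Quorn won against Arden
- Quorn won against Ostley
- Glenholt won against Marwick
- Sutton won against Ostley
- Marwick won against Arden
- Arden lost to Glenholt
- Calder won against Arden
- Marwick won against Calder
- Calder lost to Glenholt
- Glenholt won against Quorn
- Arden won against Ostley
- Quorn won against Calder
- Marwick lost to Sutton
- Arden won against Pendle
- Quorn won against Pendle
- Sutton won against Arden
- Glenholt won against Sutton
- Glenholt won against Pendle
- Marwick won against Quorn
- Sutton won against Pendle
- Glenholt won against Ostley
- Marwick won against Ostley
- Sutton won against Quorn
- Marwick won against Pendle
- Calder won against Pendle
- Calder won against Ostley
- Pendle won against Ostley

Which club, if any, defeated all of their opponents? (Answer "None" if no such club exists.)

Glenholt

Glenholt has 7 wins out of 7 opponents — a perfect record.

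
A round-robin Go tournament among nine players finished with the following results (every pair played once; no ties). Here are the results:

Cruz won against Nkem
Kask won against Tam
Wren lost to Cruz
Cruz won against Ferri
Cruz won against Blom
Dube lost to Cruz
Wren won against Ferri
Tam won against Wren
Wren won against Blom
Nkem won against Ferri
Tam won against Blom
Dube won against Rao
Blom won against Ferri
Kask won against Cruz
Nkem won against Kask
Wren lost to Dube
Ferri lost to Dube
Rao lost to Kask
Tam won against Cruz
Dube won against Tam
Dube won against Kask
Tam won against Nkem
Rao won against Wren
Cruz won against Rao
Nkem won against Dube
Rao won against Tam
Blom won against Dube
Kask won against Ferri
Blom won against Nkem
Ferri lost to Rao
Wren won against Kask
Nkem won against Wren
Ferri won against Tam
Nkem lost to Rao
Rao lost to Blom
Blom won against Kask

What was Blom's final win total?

5

Blom's results: beat Dube, Kask, Ferri, Rao, Nkem; lost to Cruz, Wren, Tam.
That is 5 wins.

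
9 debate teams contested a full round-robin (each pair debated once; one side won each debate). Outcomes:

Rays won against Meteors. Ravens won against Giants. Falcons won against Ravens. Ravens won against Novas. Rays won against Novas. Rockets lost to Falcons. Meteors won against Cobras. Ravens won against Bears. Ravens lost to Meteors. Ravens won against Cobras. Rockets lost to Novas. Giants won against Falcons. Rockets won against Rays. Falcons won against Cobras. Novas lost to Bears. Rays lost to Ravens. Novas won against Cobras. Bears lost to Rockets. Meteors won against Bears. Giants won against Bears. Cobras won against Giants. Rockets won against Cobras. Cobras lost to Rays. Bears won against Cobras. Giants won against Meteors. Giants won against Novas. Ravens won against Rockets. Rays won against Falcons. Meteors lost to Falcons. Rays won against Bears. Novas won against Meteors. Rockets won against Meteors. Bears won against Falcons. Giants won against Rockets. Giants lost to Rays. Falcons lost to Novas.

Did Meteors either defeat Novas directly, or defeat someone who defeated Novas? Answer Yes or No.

Yes

Meteors did not beat Novas directly.
Meteors beat Cobras, Bears, Ravens. Of those, Bears beat Novas.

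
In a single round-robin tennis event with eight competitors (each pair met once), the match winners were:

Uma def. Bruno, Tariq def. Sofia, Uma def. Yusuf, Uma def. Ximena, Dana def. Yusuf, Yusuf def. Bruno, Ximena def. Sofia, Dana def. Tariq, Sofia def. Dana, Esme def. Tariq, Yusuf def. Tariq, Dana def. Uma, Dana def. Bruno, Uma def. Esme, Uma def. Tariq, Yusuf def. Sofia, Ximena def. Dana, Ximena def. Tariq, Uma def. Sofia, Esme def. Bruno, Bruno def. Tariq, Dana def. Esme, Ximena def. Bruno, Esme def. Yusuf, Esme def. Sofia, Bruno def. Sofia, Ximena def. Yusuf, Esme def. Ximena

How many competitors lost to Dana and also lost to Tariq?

Dana beat: Uma, Esme, Yusuf, Tariq, Bruno.
Tariq beat: Sofia.
No one was beaten by both.

0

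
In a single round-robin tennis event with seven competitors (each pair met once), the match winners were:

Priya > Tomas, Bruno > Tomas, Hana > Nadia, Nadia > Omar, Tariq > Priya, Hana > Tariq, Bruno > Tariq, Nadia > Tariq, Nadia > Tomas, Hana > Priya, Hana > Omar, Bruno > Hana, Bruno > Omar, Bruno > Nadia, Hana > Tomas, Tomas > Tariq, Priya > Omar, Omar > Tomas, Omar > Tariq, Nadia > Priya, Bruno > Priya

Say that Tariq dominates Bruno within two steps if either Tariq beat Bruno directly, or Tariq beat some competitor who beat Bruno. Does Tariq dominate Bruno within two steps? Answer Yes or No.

No

Tariq did not beat Bruno directly.
Tariq beat Priya, but each of them lost to Bruno. No two-step path.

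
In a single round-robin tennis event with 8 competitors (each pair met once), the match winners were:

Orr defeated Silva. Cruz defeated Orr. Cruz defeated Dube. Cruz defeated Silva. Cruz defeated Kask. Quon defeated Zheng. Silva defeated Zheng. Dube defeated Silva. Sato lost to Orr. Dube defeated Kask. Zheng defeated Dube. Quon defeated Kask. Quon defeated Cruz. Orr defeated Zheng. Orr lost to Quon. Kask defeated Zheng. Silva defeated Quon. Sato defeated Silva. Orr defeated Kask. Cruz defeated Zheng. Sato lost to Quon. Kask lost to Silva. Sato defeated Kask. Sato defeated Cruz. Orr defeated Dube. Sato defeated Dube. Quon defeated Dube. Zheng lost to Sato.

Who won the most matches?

Win totals: Cruz 5, Quon 6, Orr 5, Silva 3, Kask 1, Sato 5, Zheng 1, Dube 2.
Quon leads with 6 wins (next highest: 5).

Quon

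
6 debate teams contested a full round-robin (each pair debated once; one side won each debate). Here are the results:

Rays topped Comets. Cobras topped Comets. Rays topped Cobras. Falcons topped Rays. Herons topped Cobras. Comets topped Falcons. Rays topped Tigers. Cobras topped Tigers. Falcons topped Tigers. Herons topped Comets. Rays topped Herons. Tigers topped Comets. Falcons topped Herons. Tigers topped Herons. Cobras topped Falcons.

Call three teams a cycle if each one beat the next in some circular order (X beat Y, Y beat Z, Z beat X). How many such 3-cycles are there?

6

Of the C(6,3) = 20 triples, the cyclic ones are: {Cobras, Tigers, Herons}; {Cobras, Rays, Falcons}; {Cobras, Herons, Falcons}; {Tigers, Falcons, Comets}; {Rays, Falcons, Comets}; {Herons, Falcons, Comets}.
That is 6.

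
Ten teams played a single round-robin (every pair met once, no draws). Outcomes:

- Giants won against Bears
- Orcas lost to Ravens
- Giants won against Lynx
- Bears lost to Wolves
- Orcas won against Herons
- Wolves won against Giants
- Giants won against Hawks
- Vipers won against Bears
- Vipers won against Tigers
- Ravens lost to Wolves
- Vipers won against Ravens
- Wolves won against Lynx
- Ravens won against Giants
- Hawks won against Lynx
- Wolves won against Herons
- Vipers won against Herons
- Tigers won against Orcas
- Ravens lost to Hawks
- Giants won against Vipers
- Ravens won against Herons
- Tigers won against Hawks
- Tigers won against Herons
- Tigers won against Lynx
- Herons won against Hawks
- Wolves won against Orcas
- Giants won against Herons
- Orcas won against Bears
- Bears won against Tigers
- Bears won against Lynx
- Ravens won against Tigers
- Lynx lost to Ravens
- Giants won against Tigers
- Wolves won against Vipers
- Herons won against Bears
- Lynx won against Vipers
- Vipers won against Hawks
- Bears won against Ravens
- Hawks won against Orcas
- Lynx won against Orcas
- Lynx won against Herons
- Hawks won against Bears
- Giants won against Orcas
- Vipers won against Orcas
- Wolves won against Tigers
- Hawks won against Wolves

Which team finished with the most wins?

Win totals: Giants 7, Vipers 6, Hawks 5, Herons 2, Orcas 2, Lynx 3, Tigers 4, Wolves 8, Bears 3, Ravens 5.
Wolves leads with 8 wins (next highest: 7).

Wolves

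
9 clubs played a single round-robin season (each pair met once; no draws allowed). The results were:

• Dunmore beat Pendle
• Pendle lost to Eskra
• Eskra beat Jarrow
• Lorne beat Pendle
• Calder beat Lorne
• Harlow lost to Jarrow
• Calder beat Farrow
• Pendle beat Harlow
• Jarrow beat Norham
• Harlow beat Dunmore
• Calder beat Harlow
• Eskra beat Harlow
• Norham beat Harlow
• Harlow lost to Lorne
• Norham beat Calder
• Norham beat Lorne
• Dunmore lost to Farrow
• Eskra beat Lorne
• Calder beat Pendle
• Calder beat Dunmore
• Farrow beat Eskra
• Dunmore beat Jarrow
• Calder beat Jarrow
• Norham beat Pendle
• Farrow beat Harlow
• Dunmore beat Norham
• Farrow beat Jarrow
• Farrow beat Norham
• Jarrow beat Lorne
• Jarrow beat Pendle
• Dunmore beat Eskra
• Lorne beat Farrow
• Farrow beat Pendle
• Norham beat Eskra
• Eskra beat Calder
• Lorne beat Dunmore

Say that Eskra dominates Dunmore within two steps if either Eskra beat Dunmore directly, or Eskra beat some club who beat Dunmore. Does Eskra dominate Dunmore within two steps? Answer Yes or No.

Yes

Eskra did not beat Dunmore directly.
Eskra beat Jarrow, Harlow, Lorne, Pendle, Calder. Of those, Harlow beat Dunmore.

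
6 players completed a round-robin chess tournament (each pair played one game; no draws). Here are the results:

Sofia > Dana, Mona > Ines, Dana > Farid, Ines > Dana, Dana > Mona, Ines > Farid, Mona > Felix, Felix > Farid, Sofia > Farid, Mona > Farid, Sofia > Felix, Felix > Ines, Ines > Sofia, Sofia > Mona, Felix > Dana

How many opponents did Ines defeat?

3

Ines' results: beat Sofia, Dana, Farid; lost to Mona, Felix.
That is 3 wins.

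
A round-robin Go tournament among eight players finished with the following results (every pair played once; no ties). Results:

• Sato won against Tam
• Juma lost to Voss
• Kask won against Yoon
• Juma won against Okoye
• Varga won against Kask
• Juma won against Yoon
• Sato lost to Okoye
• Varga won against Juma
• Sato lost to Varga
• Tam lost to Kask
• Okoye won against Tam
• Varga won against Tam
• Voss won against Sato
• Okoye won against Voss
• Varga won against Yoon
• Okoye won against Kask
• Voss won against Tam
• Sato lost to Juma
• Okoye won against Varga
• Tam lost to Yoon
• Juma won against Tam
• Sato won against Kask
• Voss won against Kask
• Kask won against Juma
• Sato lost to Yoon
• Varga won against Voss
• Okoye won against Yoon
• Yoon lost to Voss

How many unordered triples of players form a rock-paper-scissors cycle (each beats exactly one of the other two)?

Win totals: Varga 6, Voss 5, Kask 3, Sato 2, Okoye 6, Yoon 2, Tam 0, Juma 4.
A player with w wins dominates both others in C(w,2) triples; summing gives 15 + 10 + 3 + 1 + 15 + 1 + 0 + 6 = 51 transitive triples.
Total triples C(8,3) = 56, so cyclic triples = 56 − 51 = 5.

5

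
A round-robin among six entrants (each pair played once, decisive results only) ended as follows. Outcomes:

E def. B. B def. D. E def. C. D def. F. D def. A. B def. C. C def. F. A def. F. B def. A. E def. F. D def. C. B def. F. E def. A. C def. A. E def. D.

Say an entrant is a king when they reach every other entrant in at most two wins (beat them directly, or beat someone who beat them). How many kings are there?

1

A cannot reach B, C, D, E in two steps.
B cannot reach E in two steps.
C cannot reach B, D, E in two steps.
D cannot reach B, E in two steps.
E reaches everyone (king).
F cannot reach A, B, C, D, E in two steps.
Kings: E — 1.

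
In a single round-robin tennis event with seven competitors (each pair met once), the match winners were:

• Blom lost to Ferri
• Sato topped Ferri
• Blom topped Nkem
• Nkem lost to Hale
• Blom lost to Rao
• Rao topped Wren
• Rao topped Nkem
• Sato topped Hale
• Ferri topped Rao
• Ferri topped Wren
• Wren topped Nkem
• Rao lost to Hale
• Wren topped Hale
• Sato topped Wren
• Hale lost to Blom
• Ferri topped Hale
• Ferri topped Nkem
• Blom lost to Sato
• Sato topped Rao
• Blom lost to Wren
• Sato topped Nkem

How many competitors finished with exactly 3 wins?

2

Win totals: Blom 2, Wren 3, Hale 2, Ferri 5, Sato 6, Rao 3, Nkem 0.
Exactly 3: Wren, Rao — 2 competitors.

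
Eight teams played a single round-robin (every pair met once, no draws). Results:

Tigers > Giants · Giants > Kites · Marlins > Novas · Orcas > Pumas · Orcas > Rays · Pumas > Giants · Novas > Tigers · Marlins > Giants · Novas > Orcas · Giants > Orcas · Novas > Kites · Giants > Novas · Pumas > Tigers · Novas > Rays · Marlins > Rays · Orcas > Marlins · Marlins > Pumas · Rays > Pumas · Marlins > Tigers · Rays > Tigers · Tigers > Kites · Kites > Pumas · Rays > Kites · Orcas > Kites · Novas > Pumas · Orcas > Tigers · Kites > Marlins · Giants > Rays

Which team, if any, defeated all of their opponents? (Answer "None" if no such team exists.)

None

Highest win total is Orcas with 5 (out of 7 possible).
Orcas lost to Novas, Giants, so no team went undefeated.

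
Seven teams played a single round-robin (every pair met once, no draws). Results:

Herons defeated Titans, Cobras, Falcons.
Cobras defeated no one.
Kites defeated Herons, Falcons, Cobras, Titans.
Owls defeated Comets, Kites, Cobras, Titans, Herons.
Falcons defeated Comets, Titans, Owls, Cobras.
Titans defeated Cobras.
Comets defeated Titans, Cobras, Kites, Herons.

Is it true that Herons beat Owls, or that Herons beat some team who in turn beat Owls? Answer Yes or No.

Yes

Herons did not beat Owls directly.
Herons beat Falcons, Cobras, Titans. Of those, Falcons beat Owls.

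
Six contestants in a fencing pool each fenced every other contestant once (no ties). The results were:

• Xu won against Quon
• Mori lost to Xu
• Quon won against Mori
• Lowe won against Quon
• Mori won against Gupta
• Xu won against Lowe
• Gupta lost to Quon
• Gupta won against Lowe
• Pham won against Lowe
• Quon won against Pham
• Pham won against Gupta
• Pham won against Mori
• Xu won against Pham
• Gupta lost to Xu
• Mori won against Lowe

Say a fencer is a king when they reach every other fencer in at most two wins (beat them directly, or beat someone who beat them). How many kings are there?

1

Quon cannot reach Xu in two steps.
Lowe cannot reach Xu in two steps.
Xu reaches everyone (king).
Pham cannot reach Xu in two steps.
Mori cannot reach Xu, Pham in two steps.
Gupta cannot reach Xu, Pham, Mori in two steps.
Kings: Xu — 1.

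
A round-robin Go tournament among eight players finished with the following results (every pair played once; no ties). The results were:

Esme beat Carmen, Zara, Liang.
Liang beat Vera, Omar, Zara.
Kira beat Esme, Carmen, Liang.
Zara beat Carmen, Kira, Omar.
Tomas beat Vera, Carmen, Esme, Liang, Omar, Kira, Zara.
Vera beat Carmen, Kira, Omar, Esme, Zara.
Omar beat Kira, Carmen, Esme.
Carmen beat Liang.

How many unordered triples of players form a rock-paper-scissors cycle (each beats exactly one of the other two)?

10

Win totals: Carmen 1, Esme 3, Omar 3, Tomas 7, Zara 3, Liang 3, Kira 3, Vera 5.
A player with w wins dominates both others in C(w,2) triples; summing gives 0 + 3 + 3 + 21 + 3 + 3 + 3 + 10 = 46 transitive triples.
Total triples C(8,3) = 56, so cyclic triples = 56 − 46 = 10.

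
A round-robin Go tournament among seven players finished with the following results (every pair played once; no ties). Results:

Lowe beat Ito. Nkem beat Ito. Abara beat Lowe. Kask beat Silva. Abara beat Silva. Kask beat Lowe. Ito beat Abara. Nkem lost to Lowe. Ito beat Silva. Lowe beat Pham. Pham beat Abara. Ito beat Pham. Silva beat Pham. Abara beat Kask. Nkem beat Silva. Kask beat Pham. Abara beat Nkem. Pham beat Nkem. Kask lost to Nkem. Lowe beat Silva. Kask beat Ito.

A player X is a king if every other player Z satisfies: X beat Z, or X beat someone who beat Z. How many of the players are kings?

6

Silva cannot reach Kask, Lowe, Ito in two steps.
Kask reaches everyone (king).
Abara reaches everyone (king).
Lowe reaches everyone (king).
Nkem reaches everyone (king).
Ito reaches everyone (king).
Pham reaches everyone (king).
Kings: Kask, Abara, Lowe, Nkem, Ito, Pham — 6.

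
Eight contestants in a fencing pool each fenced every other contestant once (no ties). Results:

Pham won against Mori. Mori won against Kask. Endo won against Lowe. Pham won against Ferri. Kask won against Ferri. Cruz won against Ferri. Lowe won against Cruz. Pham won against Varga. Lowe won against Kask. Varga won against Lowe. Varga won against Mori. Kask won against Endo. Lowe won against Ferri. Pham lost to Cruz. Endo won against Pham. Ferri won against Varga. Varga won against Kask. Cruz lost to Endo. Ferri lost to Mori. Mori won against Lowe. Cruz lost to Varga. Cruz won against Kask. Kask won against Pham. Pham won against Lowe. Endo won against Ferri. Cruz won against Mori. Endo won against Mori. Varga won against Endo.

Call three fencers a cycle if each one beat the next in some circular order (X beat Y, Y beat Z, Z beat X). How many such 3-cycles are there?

Win totals: Pham 4, Endo 5, Ferri 1, Mori 3, Lowe 3, Cruz 4, Kask 3, Varga 5.
A fencer with w wins dominates both others in C(w,2) triples; summing gives 6 + 10 + 0 + 3 + 3 + 6 + 3 + 10 = 41 transitive triples.
Total triples C(8,3) = 56, so cyclic triples = 56 − 41 = 15.

15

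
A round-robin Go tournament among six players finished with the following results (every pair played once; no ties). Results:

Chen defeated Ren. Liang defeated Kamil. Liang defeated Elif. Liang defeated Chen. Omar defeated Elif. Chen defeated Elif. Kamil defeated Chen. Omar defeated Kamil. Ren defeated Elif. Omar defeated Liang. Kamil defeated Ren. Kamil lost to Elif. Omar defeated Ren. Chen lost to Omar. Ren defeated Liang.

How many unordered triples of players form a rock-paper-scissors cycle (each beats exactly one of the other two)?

4

Win totals: Ren 2, Elif 1, Chen 2, Omar 5, Kamil 2, Liang 3.
A player with w wins dominates both others in C(w,2) triples; summing gives 1 + 0 + 1 + 10 + 1 + 3 = 16 transitive triples.
Total triples C(6,3) = 20, so cyclic triples = 20 − 16 = 4.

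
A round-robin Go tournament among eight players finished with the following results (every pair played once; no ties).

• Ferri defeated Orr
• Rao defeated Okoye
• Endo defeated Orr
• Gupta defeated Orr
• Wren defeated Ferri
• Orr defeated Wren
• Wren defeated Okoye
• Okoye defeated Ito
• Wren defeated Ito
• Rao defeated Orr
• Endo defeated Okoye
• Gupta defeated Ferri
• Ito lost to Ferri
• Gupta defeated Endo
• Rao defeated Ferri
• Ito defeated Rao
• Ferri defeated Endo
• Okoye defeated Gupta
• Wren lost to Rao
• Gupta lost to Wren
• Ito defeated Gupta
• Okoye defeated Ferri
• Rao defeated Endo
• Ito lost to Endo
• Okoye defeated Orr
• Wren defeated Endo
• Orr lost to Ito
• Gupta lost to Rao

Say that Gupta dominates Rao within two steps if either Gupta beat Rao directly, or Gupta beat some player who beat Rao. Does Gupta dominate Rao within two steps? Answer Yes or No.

Gupta did not beat Rao directly.
Gupta beat Orr, Endo, Ferri, but each of them lost to Rao. No two-step path.

No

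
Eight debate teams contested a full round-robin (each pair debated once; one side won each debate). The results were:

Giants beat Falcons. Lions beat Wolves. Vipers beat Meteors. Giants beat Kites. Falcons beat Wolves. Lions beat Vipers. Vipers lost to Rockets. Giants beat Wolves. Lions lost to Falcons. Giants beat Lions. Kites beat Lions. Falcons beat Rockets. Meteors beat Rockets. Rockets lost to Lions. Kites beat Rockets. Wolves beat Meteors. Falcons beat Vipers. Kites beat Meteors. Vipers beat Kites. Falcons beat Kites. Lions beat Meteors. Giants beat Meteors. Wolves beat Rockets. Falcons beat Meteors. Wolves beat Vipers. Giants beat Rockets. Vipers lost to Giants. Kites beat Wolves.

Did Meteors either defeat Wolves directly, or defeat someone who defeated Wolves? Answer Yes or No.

No

Meteors did not beat Wolves directly.
Meteors beat Rockets, but each of them lost to Wolves. No two-step path.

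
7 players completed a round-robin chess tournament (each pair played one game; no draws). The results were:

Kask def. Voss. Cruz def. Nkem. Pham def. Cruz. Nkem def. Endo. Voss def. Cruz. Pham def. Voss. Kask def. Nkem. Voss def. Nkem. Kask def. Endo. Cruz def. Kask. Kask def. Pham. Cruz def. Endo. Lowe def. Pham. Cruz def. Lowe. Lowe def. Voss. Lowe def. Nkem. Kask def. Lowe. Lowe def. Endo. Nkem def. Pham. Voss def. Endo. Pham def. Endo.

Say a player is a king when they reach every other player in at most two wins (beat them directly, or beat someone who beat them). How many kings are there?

4

Endo cannot reach Nkem, Pham, Voss, Lowe, Kask, Cruz in two steps.
Nkem cannot reach Lowe, Kask in two steps.
Pham reaches everyone (king).
Voss reaches everyone (king).
Lowe cannot reach Kask in two steps.
Kask reaches everyone (king).
Cruz reaches everyone (king).
Kings: Pham, Voss, Kask, Cruz — 4.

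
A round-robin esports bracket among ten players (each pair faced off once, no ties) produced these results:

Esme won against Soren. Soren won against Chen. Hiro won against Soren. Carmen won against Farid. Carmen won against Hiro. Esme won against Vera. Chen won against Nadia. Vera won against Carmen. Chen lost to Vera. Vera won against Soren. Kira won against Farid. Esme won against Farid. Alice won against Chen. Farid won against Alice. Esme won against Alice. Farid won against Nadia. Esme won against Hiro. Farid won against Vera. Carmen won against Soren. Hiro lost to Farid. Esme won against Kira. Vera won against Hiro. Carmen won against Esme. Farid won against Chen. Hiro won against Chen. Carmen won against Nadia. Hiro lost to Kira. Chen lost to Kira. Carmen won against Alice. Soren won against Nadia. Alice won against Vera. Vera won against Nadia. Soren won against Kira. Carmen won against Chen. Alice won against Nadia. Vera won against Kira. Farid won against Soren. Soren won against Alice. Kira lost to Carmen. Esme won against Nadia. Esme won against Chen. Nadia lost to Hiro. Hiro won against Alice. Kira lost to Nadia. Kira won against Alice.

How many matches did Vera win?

6

Vera's results: beat Hiro, Soren, Chen, Nadia, Carmen, Kira; lost to Esme, Alice, Farid.
That is 6 wins.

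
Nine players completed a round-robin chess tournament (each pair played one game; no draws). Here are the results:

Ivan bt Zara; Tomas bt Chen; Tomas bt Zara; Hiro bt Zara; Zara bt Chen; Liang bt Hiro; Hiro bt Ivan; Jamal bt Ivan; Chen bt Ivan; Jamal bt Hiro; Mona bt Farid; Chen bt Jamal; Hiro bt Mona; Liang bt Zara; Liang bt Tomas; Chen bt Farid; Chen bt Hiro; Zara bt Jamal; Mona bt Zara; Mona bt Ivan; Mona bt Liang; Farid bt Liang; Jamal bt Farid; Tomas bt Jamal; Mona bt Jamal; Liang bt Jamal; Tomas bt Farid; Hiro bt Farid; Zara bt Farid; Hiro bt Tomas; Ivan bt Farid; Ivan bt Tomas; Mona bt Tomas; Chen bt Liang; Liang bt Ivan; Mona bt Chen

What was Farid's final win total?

Farid's results: beat Liang; lost to Jamal, Chen, Tomas, Hiro, Mona, Zara, Ivan.
That is 1 win.

1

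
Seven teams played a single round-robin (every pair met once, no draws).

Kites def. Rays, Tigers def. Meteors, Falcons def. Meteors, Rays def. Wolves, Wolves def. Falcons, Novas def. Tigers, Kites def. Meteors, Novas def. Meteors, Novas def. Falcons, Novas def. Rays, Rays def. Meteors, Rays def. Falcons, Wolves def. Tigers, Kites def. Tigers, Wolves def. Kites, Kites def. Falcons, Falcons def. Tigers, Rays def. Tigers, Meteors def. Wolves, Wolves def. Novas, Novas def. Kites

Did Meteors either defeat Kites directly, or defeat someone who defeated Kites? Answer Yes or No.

Yes

Meteors did not beat Kites directly.
Meteors beat Wolves. Of those, Wolves beat Kites.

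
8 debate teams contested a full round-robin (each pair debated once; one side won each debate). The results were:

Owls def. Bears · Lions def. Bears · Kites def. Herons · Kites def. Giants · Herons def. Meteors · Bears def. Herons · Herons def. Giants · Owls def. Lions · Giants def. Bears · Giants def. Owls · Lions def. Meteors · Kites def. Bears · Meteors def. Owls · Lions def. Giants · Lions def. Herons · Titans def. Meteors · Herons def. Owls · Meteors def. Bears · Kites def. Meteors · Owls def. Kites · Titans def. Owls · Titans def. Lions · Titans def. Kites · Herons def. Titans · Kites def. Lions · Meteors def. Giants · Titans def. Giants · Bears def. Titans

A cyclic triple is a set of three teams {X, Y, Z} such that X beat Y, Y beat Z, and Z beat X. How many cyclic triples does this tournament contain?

16

Win totals: Owls 3, Herons 4, Meteors 3, Bears 2, Kites 5, Titans 5, Lions 4, Giants 2.
A team with w wins dominates both others in C(w,2) triples; summing gives 3 + 6 + 3 + 1 + 10 + 10 + 6 + 1 = 40 transitive triples.
Total triples C(8,3) = 56, so cyclic triples = 56 − 40 = 16.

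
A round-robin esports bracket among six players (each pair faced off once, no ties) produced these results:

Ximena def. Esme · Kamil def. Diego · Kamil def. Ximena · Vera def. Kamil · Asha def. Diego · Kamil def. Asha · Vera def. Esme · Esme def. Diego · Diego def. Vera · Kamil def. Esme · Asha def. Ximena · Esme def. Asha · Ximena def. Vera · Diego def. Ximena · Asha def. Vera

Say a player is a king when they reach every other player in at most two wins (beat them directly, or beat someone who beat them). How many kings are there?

Kamil reaches everyone (king).
Asha reaches everyone (king).
Vera reaches everyone (king).
Diego cannot reach Asha in two steps.
Ximena reaches everyone (king).
Esme cannot reach Kamil in two steps.
Kings: Kamil, Asha, Vera, Ximena — 4.

4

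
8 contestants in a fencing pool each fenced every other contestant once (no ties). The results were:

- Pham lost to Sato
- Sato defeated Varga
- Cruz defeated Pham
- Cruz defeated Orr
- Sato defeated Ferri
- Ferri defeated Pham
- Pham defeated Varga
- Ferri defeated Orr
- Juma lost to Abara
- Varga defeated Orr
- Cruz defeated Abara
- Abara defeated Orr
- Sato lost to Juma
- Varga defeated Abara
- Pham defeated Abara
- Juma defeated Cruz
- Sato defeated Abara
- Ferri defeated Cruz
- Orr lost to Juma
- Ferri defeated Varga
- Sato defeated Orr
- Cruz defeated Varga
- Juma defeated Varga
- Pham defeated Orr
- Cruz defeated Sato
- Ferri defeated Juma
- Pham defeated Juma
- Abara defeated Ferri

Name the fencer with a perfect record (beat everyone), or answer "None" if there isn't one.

Highest win total is Sato with 5 (out of 7 possible).
Sato lost to Cruz, Juma, so no fencer went undefeated.

None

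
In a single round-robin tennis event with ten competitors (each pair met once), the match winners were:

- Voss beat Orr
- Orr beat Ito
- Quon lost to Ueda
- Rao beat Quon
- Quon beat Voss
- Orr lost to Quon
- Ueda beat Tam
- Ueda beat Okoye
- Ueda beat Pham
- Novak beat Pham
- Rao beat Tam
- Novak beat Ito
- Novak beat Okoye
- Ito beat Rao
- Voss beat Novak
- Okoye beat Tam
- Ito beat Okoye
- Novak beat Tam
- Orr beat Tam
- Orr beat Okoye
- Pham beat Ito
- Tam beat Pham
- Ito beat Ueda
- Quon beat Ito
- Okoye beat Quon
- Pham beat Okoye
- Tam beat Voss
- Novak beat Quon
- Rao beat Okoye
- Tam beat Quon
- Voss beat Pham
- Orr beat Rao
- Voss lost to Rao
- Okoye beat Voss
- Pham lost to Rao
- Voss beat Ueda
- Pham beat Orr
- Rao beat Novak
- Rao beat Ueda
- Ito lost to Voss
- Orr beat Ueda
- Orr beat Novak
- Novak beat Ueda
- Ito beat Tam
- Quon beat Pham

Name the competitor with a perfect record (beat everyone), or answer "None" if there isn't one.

Highest win total is Rao with 7 (out of 9 possible).
Rao lost to Ito, Orr, so no competitor went undefeated.

None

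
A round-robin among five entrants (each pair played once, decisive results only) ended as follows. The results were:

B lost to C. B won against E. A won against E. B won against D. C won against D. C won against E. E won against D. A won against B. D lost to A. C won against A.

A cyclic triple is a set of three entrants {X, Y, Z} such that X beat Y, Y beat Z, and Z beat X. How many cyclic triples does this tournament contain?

Of the C(5,3) = 10 triples, the cyclic ones are: none.
That is 0.

0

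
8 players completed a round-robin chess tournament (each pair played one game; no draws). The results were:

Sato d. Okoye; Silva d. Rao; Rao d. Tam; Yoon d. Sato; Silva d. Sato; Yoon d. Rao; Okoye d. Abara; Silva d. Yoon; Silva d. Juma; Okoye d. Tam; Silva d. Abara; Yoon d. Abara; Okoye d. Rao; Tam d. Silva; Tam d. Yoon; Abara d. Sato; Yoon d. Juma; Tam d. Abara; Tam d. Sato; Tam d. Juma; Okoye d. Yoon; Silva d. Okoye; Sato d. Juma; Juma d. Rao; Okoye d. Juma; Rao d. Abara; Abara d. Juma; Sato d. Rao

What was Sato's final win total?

Sato's results: beat Juma, Rao, Okoye; lost to Yoon, Tam, Abara, Silva.
That is 3 wins.

3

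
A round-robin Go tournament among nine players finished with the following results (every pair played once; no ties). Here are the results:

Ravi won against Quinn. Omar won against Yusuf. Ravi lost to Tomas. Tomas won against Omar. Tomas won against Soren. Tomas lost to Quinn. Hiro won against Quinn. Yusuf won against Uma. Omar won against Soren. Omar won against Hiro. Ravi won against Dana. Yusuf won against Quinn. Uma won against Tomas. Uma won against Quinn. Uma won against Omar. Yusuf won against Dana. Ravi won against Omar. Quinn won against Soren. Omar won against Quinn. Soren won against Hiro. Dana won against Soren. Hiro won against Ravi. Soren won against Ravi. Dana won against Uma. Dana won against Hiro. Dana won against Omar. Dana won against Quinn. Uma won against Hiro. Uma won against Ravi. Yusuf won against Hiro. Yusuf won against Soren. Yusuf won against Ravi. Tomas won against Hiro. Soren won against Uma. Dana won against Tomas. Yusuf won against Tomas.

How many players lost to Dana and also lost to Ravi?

Dana beat: Omar, Hiro, Quinn, Soren, Tomas, Uma.
Ravi beat: Omar, Quinn, Dana.
Both beat: Omar, Quinn — 2.

2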